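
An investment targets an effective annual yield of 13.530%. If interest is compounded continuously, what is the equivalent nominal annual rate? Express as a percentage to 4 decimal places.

12.6897%

Continuous: nominal r satisfies e^r − 1 = 0.13530.
r = ln(1 + 0.13530) = ln(1.13530) = 0.126897 = 12.6897%.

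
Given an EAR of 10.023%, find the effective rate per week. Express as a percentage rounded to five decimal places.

The per-week rate i satisfies (1 + i)^52 = 1 + 0.10023.
i = 1.10023^(1/52) − 1 = 0.0018386 = 0.18386%.

0.18386%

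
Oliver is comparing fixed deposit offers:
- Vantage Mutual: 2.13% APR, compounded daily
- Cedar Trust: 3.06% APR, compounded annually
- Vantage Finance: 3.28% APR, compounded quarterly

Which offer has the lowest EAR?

Vantage Mutual

Vantage Mutual: (1 + 0.0213/365)^365 − 1 = 2.153%
Cedar Trust: compounded annually, EAR = 3.060%
Vantage Finance: (1 + 0.0328/4)^4 − 1 = 3.321%
The lowest effective annual rate is Vantage Mutual at 2.153%.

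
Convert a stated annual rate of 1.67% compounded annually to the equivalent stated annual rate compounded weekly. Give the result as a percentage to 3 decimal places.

1.656%

Compounded annually, EAR = nominal = 0.016700.
Solve (1 + r/52)^52 = 1.016700: r/52 = 1.016700^(1/52) − 1 = 0.000319, so r = 0.016565 = 1.656%.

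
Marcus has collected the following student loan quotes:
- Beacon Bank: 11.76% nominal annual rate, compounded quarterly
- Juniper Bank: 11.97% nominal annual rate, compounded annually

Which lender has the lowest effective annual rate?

Juniper Bank

Beacon Bank: (1 + 0.1176/4)^4 − 1 = 12.289%
Juniper Bank: compounded annually, EAR = 11.970%
The lowest effective annual rate is Juniper Bank at 11.970%.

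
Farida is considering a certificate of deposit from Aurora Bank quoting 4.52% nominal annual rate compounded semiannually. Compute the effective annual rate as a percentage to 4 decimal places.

EAR = (1 + 0.0452/2)^2 − 1.
= (1 + 0.022600)^2 − 1 = 1.045711 − 1 = 4.5711%.

4.5711%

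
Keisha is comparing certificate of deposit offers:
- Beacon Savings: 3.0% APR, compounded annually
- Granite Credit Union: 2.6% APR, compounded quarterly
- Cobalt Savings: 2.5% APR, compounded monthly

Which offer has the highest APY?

Beacon Savings

Beacon Savings: compounded annually, EAR = 3.000%
Granite Credit Union: (1 + 0.026/4)^4 − 1 = 2.625%
Cobalt Savings: (1 + 0.025/12)^12 − 1 = 2.529%
The highest effective annual rate is Beacon Savings at 3.000%.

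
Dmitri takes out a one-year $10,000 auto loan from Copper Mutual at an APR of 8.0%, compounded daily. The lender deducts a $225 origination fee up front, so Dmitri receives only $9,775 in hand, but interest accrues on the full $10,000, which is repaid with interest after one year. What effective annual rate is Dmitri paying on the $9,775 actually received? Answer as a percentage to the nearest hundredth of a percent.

Amount owed after one year: 10,000 × (1 + 0.080/365)^365 = 10,000 × 1.083278 = $10,832.78.
Effective rate on net proceeds: 10,832.78 / 9,775 − 1 = 0.108212 = 10.82%.

10.82%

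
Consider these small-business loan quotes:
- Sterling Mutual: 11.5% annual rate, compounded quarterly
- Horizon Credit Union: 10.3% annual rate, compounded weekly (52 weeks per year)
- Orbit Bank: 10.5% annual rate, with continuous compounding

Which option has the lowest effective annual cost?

Horizon Credit Union

Sterling Mutual: (1 + 0.115/4)^4 − 1 = 12.006%
Horizon Credit Union: (1 + 0.103/52)^52 − 1 = 10.838%
Orbit Bank: e^0.105 − 1 = 11.071%
The lowest effective annual rate is Horizon Credit Union at 10.838%.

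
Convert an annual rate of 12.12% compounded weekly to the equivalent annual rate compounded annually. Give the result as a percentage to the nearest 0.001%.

12.869%

EAR = (1 + 0.1212/52)^52 − 1 = 0.128691.
Compounded annually, the equivalent nominal rate is the EAR itself: 12.869%.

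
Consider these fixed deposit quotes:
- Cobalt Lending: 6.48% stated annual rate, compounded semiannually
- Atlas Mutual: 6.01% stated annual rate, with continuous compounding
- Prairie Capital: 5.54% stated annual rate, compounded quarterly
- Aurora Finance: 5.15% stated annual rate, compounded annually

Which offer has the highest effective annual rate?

Cobalt Lending

Cobalt Lending: (1 + 0.0648/2)^2 − 1 = 6.585%
Atlas Mutual: e^0.0601 − 1 = 6.194%
Prairie Capital: (1 + 0.0554/4)^4 − 1 = 5.656%
Aurora Finance: compounded annually, EAR = 5.150%
The highest effective annual rate is Cobalt Lending at 6.585%.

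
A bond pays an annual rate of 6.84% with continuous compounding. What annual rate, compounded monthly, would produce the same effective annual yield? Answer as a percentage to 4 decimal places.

6.8595%

EAR under continuous compounding: e^0.0684 − 1 = 0.070794.
Solve (1 + r/12)^12 = 1.070794: r/12 = 1.070794^(1/12) − 1 = 0.005716, so r = 0.068595 = 6.8595%.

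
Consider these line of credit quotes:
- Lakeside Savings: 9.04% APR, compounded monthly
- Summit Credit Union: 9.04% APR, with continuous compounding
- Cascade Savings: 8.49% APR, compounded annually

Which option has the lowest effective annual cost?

Lakeside Savings: (1 + 0.0904/12)^12 − 1 = 9.424%
Summit Credit Union: e^0.0904 − 1 = 9.461%
Cascade Savings: compounded annually, EAR = 8.490%
The lowest effective annual rate is Cascade Savings at 8.490%.

Cascade Savings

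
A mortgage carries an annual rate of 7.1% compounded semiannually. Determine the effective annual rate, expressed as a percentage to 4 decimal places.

EAR = (1 + 0.071/2)^2 − 1.
= 1.072260 − 1 = 7.2260%.

7.2260%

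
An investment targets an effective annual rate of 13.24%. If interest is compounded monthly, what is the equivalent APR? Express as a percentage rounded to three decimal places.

(1 + r/12)^12 − 1 = 0.1324, so 1 + r/12 = 1.1324^(1/12).
r/12 = 0.010415, so r = 0.124986 = 12.499%.

12.499%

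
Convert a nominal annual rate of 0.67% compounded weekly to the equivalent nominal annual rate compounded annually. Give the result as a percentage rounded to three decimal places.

0.672%

EAR = (1 + 0.0067/52)^52 − 1 = 0.006722.
Compounded annually, the equivalent nominal rate is the EAR itself: 0.672%.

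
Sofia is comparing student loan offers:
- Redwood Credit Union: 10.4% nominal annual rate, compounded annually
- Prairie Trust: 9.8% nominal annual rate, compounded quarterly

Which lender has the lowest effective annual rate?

Prairie Trust

Redwood Credit Union: compounded annually, EAR = 10.400%
Prairie Trust: (1 + 0.098/4)^4 − 1 = 10.166%
The lowest effective annual rate is Prairie Trust at 10.166%.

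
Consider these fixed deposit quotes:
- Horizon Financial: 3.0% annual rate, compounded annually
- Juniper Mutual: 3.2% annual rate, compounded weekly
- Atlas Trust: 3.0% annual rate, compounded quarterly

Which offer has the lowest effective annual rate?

Horizon Financial: compounded annually, EAR = 3.000%
Juniper Mutual: (1 + 0.032/52)^52 − 1 = 3.251%
Atlas Trust: (1 + 0.030/4)^4 − 1 = 3.034%
The lowest effective annual rate is Horizon Financial at 3.000%.

Horizon Financial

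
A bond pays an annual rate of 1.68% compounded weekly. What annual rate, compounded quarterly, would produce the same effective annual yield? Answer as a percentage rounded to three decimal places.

1.683%

EAR = (1 + 0.0168/52)^52 − 1 = 0.016939.
Solve (1 + r/4)^4 = 1.016939: r/4 = 1.016939^(1/4) − 1 = 0.004208, so r = 0.016833 = 1.683%.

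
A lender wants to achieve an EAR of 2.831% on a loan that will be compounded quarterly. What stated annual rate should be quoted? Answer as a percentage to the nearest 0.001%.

(1 + r/4)^4 − 1 = 0.02831, so 1 + r/4 = 1.02831^(1/4).
r/4 = 0.007004, so r = 0.028014 = 2.801%.

2.801%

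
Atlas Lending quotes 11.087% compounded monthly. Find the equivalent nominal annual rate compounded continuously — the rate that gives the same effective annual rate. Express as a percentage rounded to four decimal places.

11.0361%

EAR = (1 + 0.11087/12)^12 − 1 = 0.116681.
Equivalent continuous rate: r = ln(1 + 0.116681) = 0.110361 = 11.0361%.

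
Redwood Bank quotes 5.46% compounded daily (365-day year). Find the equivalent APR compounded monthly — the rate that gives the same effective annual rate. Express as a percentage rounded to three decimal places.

5.472%

EAR = (1 + 0.0546/365)^365 − 1 = 0.056114.
Solve (1 + r/12)^12 = 1.056114: r/12 = 1.056114^(1/12) − 1 = 0.004560, so r = 0.054720 = 5.472%.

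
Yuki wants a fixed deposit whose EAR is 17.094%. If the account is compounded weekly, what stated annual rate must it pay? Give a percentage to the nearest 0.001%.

(1 + r/52)^52 − 1 = 0.17094, so 1 + r/52 = 1.17094^(1/52).
r/52 = 0.003039, so r = 0.158047 = 15.805%.

15.805%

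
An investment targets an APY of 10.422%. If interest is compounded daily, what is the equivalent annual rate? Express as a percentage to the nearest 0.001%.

9.915%

(1 + r/365)^365 − 1 = 0.10422, so 1 + r/365 = 1.10422^(1/365).
r/365 = 0.000272, so r = 0.099153 = 9.915%.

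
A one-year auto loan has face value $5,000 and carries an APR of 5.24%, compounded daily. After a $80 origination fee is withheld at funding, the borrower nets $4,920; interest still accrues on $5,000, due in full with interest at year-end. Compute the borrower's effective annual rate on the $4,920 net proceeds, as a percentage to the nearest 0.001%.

7.093%

Amount owed after one year: 5,000 × (1 + 0.0524/365)^365 = 5,000 × 1.053793 = $5,268.97.
Effective rate on net proceeds: 5,268.97 / 4,920 − 1 = 0.070928 = 7.093%.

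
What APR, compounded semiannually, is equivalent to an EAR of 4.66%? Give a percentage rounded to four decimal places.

4.6069%

(1 + r/2)^2 − 1 = 0.0466, so 1 + r/2 = 1.0466^(1/2).
r/2 = 0.023035, so r = 0.046069 = 4.6069%.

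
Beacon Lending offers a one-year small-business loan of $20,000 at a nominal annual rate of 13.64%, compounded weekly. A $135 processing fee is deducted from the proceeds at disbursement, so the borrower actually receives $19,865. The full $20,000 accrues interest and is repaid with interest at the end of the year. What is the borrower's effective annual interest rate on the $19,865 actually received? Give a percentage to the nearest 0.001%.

Amount owed after one year: 20,000 × (1 + 0.1364/52)^52 = 20,000 × 1.145936 = $22,918.71.
Effective rate on net proceeds: 22,918.71 / 19,865 − 1 = 0.153723 = 15.372%.

15.372%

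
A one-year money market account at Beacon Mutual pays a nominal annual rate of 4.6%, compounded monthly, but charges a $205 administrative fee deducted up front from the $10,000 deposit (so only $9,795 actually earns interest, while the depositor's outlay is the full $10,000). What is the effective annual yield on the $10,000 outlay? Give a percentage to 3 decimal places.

2.552%

Value after one year: 9,795 × (1 + 0.046/12)^12 = 9,795 × 1.046982 = $10,255.19.
Effective yield on the $10,000 outlay: 10,255.19 / 10,000 − 1 = 0.025519 = 2.552%.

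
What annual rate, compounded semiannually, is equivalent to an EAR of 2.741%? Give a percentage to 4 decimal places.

(1 + r/2)^2 − 1 = 0.02741, so 1 + r/2 = 1.02741^(1/2).
r/2 = 0.013612, so r = 0.027225 = 2.7225%.

2.7225%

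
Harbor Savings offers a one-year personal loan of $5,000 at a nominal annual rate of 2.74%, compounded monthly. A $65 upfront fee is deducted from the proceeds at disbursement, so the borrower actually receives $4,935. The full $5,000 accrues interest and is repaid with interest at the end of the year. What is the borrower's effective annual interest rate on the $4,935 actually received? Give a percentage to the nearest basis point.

Amount owed after one year: 5,000 × (1 + 0.0274/12)^12 = 5,000 × 1.027747 = $5,138.73.
Effective rate on net proceeds: 5,138.73 / 4,935 − 1 = 0.041283 = 4.13%.

4.13%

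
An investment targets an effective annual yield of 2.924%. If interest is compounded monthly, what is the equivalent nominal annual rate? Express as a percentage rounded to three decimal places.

2.886%

(1 + r/12)^12 − 1 = 0.02924, so 1 + r/12 = 1.02924^(1/12).
r/12 = 0.002405, so r = 0.028855 = 2.886%.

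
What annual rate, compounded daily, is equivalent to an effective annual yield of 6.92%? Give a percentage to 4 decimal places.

(1 + r/365)^365 − 1 = 0.0692, so 1 + r/365 = 1.0692^(1/365).
r/365 = 0.000183, so r = 0.066917 = 6.6917%.

6.6917%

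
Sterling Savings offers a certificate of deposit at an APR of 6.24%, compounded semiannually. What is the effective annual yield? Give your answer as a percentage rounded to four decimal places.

EAR = (1 + 0.0624/2)^2 − 1.
= 1.063373 − 1 = 6.3373%.

6.3373%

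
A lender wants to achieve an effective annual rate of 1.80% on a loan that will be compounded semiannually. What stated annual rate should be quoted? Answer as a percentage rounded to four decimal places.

1.7920%

(1 + r/2)^2 − 1 = 0.0180, so 1 + r/2 = 1.0180^(1/2).
r/2 = 0.008960, so r = 0.017920 = 1.7920%.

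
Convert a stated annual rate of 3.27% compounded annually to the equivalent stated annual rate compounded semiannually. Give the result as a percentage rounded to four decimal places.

3.2437%

Compounded annually, EAR = nominal = 0.032700.
Solve (1 + r/2)^2 = 1.032700: r/2 = 1.032700^(1/2) − 1 = 0.016218, so r = 0.032437 = 3.2437%.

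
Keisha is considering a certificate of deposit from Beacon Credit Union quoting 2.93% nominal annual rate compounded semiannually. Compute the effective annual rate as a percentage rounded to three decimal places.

EAR = (1 + 0.0293/2)^2 − 1.
= 1.029515 − 1 = 2.951%.

2.951%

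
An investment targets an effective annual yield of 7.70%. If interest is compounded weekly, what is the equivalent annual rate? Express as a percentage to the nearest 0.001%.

7.423%

(1 + r/52)^52 − 1 = 0.0770, so 1 + r/52 = 1.0770^(1/52).
r/52 = 0.001428, so r = 0.074232 = 7.423%.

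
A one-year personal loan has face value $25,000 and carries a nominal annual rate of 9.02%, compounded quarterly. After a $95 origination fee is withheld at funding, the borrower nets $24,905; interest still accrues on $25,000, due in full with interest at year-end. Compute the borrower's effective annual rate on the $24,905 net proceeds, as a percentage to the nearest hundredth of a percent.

9.75%

Amount owed after one year: 25,000 × (1 + 0.0902/4)^4 = 25,000 × 1.093297 = $27,332.43.
Effective rate on net proceeds: 27,332.43 / 24,905 − 1 = 0.097468 = 9.75%.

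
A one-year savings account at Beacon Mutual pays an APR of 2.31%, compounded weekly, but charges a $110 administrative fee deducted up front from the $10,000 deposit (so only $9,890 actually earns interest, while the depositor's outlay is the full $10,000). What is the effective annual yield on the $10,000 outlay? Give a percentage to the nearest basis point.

Value after one year: 9,890 × (1 + 0.0231/52)^52 = 9,890 × 1.023364 = $10,121.07.
Effective yield on the $10,000 outlay: 10,121.07 / 10,000 − 1 = 0.012107 = 1.21%.

1.21%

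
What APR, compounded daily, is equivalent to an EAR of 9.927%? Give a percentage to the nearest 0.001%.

(1 + r/365)^365 − 1 = 0.09927, so 1 + r/365 = 1.09927^(1/365).
r/365 = 0.000259, so r = 0.094659 = 9.466%.

9.466%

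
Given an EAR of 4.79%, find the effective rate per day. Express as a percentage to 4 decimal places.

0.0128%

The per-day rate i satisfies (1 + i)^365 = 1 + 0.0479.
i = 1.0479^(1/365) − 1 = 0.0001282 = 0.0128%.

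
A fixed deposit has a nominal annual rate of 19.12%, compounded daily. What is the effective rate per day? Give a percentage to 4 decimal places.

With a nominal annual rate compounded daily, the periodic rate is the nominal rate divided by 365.
i = 0.1912 / 365 = 0.0005238 = 0.0524%.

0.0524%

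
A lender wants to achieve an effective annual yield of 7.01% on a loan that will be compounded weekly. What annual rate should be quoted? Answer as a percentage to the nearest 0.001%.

6.780%

(1 + r/52)^52 − 1 = 0.0701, so 1 + r/52 = 1.0701^(1/52).
r/52 = 0.001304, so r = 0.067796 = 6.780%.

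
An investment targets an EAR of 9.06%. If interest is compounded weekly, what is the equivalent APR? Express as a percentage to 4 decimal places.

8.6800%

(1 + r/52)^52 − 1 = 0.0906, so 1 + r/52 = 1.0906^(1/52).
r/52 = 0.001669, so r = 0.086800 = 8.6800%.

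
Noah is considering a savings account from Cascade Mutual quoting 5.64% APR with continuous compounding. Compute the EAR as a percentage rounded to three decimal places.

5.802%

With continuous compounding, EAR = e^0.0564 − 1.
e^0.0564 = 1.058021, so EAR = 0.058021 = 5.802%.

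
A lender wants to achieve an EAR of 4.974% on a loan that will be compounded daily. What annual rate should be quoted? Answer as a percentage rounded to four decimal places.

4.8546%

(1 + r/365)^365 − 1 = 0.04974, so 1 + r/365 = 1.04974^(1/365).
r/365 = 0.000133, so r = 0.048546 = 4.8546%.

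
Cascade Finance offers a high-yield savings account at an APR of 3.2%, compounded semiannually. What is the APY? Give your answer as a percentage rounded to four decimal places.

3.2256%

EAR = (1 + 0.032/2)^2 − 1.
= (1 + 0.016000)^2 − 1 = 1.032256 − 1 = 3.2256%.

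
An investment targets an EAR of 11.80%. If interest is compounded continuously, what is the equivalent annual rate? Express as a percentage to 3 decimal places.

11.154%

Continuous: nominal r satisfies e^r − 1 = 0.1180.
r = ln(1 + 0.1180) = ln(1.1180) = 0.111541 = 11.154%.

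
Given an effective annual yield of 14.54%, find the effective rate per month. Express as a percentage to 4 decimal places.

The per-month rate i satisfies (1 + i)^12 = 1 + 0.1454.
i = 1.1454^(1/12) − 1 = 0.0113771 = 1.1377%.

1.1377%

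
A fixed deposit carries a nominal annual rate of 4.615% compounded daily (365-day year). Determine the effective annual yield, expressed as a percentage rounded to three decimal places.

4.723%

EAR = (1 + 0.04615/365)^365 − 1.
= 1.047228 − 1 = 4.723%.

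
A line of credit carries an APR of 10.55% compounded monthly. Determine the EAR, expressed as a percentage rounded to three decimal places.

11.075%

EAR = (1 + 0.1055/12)^12 − 1.
= 1.110754 − 1 = 11.075%.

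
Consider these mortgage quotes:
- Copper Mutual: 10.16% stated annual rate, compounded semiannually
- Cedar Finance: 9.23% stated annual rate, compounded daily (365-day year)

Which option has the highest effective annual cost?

Copper Mutual: (1 + 0.1016/2)^2 − 1 = 10.418%
Cedar Finance: (1 + 0.0923/365)^365 − 1 = 9.668%
The highest effective annual rate is Copper Mutual at 10.418%.

Copper Mutual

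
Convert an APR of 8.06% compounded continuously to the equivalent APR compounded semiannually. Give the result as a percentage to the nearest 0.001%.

EAR under continuous compounding: e^0.0806 − 1 = 0.083937.
Solve (1 + r/2)^2 = 1.083937: r/2 = 1.083937^(1/2) − 1 = 0.041123, so r = 0.082246 = 8.225%.

8.225%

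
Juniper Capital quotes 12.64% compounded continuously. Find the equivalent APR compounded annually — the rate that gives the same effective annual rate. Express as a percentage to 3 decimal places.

13.474%

EAR under continuous compounding: e^0.1264 − 1 = 0.134736.
Compounded annually, the equivalent nominal rate is the EAR itself: 13.474%.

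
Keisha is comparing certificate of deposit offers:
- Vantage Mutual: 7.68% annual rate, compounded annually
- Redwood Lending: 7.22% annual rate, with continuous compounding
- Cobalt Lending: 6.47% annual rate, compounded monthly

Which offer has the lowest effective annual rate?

Cobalt Lending

Vantage Mutual: compounded annually, EAR = 7.680%
Redwood Lending: e^0.0722 − 1 = 7.487%
Cobalt Lending: (1 + 0.0647/12)^12 − 1 = 6.665%
The lowest effective annual rate is Cobalt Lending at 6.665%.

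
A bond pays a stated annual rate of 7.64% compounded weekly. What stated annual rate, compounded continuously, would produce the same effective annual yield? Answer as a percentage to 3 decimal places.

7.634%

EAR = (1 + 0.0764/52)^52 − 1 = 0.079334.
Equivalent continuous rate: r = ln(1 + 0.079334) = 0.076344 = 7.634%.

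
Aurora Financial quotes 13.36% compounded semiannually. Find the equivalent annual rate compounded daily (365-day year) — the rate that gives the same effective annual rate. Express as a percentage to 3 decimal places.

12.935%

EAR = (1 + 0.1336/2)^2 − 1 = 0.138062.
Solve (1 + r/365)^365 = 1.138062: r/365 = 1.138062^(1/365) − 1 = 0.000354, so r = 0.129350 = 12.935%.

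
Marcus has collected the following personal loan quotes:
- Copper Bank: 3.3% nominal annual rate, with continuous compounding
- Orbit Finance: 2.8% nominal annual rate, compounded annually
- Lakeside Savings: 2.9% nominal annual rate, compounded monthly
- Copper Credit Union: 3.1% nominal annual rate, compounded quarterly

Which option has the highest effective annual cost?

Copper Bank

Copper Bank: e^0.033 − 1 = 3.355%
Orbit Finance: compounded annually, EAR = 2.800%
Lakeside Savings: (1 + 0.029/12)^12 − 1 = 2.939%
Copper Credit Union: (1 + 0.031/4)^4 − 1 = 3.136%
The highest effective annual rate is Copper Bank at 3.355%.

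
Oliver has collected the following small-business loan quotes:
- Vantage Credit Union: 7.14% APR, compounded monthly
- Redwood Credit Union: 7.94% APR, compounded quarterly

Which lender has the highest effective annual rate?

Vantage Credit Union: (1 + 0.0714/12)^12 − 1 = 7.378%
Redwood Credit Union: (1 + 0.0794/4)^4 − 1 = 8.180%
The highest effective annual rate is Redwood Credit Union at 8.180%.

Redwood Credit Union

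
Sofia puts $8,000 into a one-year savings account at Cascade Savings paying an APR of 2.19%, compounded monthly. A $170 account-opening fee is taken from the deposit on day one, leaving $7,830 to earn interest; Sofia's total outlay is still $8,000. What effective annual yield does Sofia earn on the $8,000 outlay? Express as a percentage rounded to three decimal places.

Value after one year: 7,830 × (1 + 0.0219/12)^12 = 7,830 × 1.022121 = $8,003.21.
Effective yield on the $8,000 outlay: 8,003.21 / 8,000 − 1 = 0.000401 = 0.040%.

0.040%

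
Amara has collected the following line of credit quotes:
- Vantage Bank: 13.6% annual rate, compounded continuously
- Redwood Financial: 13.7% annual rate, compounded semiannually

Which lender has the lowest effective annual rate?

Vantage Bank: e^0.136 − 1 = 14.568%
Redwood Financial: (1 + 0.137/2)^2 − 1 = 14.169%
The lowest effective annual rate is Redwood Financial at 14.169%.

Redwood Financial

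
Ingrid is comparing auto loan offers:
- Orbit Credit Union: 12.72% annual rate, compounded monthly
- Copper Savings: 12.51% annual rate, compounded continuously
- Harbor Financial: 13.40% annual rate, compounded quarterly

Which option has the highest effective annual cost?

Orbit Credit Union: (1 + 0.1272/12)^12 − 1 = 13.488%
Copper Savings: e^0.1251 − 1 = 13.326%
Harbor Financial: (1 + 0.1340/4)^4 − 1 = 14.089%
The highest effective annual rate is Harbor Financial at 14.089%.

Harbor Financial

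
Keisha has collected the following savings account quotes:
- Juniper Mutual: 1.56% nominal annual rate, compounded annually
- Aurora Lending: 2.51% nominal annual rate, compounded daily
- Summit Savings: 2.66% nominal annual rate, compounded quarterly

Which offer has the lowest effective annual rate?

Juniper Mutual: compounded annually, EAR = 1.560%
Aurora Lending: (1 + 0.0251/365)^365 − 1 = 2.542%
Summit Savings: (1 + 0.0266/4)^4 − 1 = 2.687%
The lowest effective annual rate is Juniper Mutual at 1.560%.

Juniper Mutual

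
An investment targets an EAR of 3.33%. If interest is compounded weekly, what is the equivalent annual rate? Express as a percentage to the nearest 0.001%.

3.277%

(1 + r/52)^52 − 1 = 0.0333, so 1 + r/52 = 1.0333^(1/52).
r/52 = 0.000630, so r = 0.032768 = 3.277%.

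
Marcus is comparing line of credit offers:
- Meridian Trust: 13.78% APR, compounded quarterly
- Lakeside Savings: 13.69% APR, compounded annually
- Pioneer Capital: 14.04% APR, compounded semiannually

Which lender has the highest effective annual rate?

Pioneer Capital

Meridian Trust: (1 + 0.1378/4)^4 − 1 = 14.509%
Lakeside Savings: compounded annually, EAR = 13.690%
Pioneer Capital: (1 + 0.1404/2)^2 − 1 = 14.533%
The highest effective annual rate is Pioneer Capital at 14.533%.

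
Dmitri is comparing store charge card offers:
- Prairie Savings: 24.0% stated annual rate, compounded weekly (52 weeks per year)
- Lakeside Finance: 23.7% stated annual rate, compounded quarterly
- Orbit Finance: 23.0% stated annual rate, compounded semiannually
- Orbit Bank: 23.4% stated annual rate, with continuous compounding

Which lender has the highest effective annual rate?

Prairie Savings: (1 + 0.240/52)^52 − 1 = 27.055%
Lakeside Finance: (1 + 0.237/4)^4 − 1 = 25.891%
Orbit Finance: (1 + 0.230/2)^2 − 1 = 24.323%
Orbit Bank: e^0.234 − 1 = 26.364%
The highest effective annual rate is Prairie Savings at 27.055%.

Prairie Savings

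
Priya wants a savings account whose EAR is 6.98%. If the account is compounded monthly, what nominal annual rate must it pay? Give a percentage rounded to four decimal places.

(1 + r/12)^12 − 1 = 0.0698, so 1 + r/12 = 1.0698^(1/12).
r/12 = 0.005638, so r = 0.067662 = 6.7662%.

6.7662%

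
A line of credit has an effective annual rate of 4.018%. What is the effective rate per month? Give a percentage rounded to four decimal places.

0.3288%

The per-month rate i satisfies (1 + i)^12 = 1 + 0.04018.
i = 1.04018^(1/12) − 1 = 0.0032882 = 0.3288%.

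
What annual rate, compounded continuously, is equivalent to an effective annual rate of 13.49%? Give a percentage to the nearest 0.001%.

12.654%

Continuous: nominal r satisfies e^r − 1 = 0.1349.
r = ln(1 + 0.1349) = ln(1.1349) = 0.126545 = 12.654%.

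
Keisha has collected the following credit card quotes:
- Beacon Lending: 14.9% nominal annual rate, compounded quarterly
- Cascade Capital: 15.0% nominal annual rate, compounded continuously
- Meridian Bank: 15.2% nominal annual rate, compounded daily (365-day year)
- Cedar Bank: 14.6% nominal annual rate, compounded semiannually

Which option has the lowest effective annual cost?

Cedar Bank

Beacon Lending: (1 + 0.149/4)^4 − 1 = 15.753%
Cascade Capital: e^0.150 − 1 = 16.183%
Meridian Bank: (1 + 0.152/365)^365 − 1 = 16.412%
Cedar Bank: (1 + 0.146/2)^2 − 1 = 15.133%
The lowest effective annual rate is Cedar Bank at 15.133%.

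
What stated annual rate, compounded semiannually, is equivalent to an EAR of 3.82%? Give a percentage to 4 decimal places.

(1 + r/2)^2 − 1 = 0.0382, so 1 + r/2 = 1.0382^(1/2).
r/2 = 0.018921, so r = 0.037842 = 3.7842%.

3.7842%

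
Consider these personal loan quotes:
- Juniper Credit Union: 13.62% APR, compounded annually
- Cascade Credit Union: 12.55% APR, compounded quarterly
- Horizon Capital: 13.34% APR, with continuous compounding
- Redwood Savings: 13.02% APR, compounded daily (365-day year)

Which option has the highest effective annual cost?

Horizon Capital

Juniper Credit Union: compounded annually, EAR = 13.620%
Cascade Credit Union: (1 + 0.1255/4)^4 − 1 = 13.153%
Horizon Capital: e^0.1334 − 1 = 14.271%
Redwood Savings: (1 + 0.1302/365)^365 − 1 = 13.903%
The highest effective annual rate is Horizon Capital at 14.271%.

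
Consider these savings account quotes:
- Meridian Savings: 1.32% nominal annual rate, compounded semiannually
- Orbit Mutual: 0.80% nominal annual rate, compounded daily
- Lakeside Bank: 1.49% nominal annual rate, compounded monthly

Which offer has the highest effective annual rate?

Meridian Savings: (1 + 0.0132/2)^2 − 1 = 1.324%
Orbit Mutual: (1 + 0.0080/365)^365 − 1 = 0.803%
Lakeside Bank: (1 + 0.0149/12)^12 − 1 = 1.500%
The highest effective annual rate is Lakeside Bank at 1.500%.

Lakeside Bank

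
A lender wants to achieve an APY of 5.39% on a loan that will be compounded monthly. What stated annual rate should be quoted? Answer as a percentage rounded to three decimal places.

(1 + r/12)^12 − 1 = 0.0539, so 1 + r/12 = 1.0539^(1/12).
r/12 = 0.004384, so r = 0.052613 = 5.261%.

5.261%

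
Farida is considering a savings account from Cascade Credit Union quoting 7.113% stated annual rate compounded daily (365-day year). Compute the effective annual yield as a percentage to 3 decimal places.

7.371%

EAR = (1 + 0.07113/365)^365 − 1.
= 1.073713 − 1 = 7.371%.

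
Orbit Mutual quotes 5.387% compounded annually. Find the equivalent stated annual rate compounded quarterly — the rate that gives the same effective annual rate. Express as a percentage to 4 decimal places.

5.2815%

Compounded annually, EAR = nominal = 0.053870.
Solve (1 + r/4)^4 = 1.053870: r/4 = 1.053870^(1/4) − 1 = 0.013204, so r = 0.052815 = 5.2815%.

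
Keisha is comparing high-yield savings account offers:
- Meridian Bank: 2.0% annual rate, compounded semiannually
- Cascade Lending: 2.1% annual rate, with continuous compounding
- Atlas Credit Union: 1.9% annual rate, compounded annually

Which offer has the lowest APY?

Atlas Credit Union

Meridian Bank: (1 + 0.020/2)^2 − 1 = 2.010%
Cascade Lending: e^0.021 − 1 = 2.122%
Atlas Credit Union: compounded annually, EAR = 1.900%
The lowest effective annual rate is Atlas Credit Union at 1.900%.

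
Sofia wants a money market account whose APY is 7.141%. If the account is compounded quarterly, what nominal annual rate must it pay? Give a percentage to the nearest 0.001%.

6.957%

(1 + r/4)^4 − 1 = 0.07141, so 1 + r/4 = 1.07141^(1/4).
r/4 = 0.017393, so r = 0.069574 = 6.957%.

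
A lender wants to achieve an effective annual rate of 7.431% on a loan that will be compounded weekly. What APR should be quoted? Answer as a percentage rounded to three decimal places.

7.173%

(1 + r/52)^52 − 1 = 0.07431, so 1 + r/52 = 1.07431^(1/52).
r/52 = 0.001379, so r = 0.071728 = 7.173%.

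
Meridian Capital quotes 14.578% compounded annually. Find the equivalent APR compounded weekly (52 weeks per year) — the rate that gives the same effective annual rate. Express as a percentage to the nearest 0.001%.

13.626%

Compounded annually, EAR = nominal = 0.145780.
Solve (1 + r/52)^52 = 1.145780: r/52 = 1.145780^(1/52) − 1 = 0.002620, so r = 0.136264 = 13.626%.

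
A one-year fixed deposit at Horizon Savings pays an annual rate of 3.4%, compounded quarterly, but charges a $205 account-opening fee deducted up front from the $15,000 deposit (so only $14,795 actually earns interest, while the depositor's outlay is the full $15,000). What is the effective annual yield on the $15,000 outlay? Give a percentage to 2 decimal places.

2.03%

Value after one year: 14,795 × (1 + 0.034/4)^4 = 14,795 × 1.034436 = $15,304.48.
Effective yield on the $15,000 outlay: 15,304.48 / 15,000 − 1 = 0.020299 = 2.03%.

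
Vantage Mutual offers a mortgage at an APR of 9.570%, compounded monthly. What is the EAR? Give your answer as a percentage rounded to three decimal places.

10.001%

EAR = (1 + 0.09570/12)^12 − 1.
= (1 + 0.007975)^12 − 1 = 1.100011 − 1 = 10.001%.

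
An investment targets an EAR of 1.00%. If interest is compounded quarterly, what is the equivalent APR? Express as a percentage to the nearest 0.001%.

0.996%

(1 + r/4)^4 − 1 = 0.0100, so 1 + r/4 = 1.0100^(1/4).
r/4 = 0.002491, so r = 0.009963 = 0.996%.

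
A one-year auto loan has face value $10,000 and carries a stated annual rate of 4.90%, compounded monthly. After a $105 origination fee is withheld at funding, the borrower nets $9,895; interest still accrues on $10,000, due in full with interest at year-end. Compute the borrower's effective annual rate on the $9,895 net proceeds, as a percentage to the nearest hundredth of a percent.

6.13%

Amount owed after one year: 10,000 × (1 + 0.0490/12)^12 = 10,000 × 1.050116 = $10,501.16.
Effective rate on net proceeds: 10,501.16 / 9,895 − 1 = 0.061259 = 6.13%.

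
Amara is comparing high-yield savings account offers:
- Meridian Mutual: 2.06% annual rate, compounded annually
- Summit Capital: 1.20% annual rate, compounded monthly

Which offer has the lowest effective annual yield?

Summit Capital

Meridian Mutual: compounded annually, EAR = 2.060%
Summit Capital: (1 + 0.0120/12)^12 − 1 = 1.207%
The lowest effective annual rate is Summit Capital at 1.207%.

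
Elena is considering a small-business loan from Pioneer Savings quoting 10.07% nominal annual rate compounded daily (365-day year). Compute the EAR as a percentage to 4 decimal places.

EAR = (1 + 0.1007/365)^365 − 1.
= (1 + 0.000276)^365 − 1 = 1.105929 − 1 = 10.5929%.

10.5929%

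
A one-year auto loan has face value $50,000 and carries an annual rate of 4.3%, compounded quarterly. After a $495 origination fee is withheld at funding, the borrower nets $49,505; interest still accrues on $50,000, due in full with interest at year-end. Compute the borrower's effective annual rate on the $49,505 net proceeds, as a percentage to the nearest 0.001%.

5.413%

Amount owed after one year: 50,000 × (1 + 0.043/4)^4 = 50,000 × 1.043698 = $52,184.92.
Effective rate on net proceeds: 52,184.92 / 49,505 − 1 = 0.054134 = 5.413%.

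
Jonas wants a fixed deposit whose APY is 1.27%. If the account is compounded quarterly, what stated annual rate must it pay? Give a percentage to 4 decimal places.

1.2640%

(1 + r/4)^4 − 1 = 0.0127, so 1 + r/4 = 1.0127^(1/4).
r/4 = 0.003160, so r = 0.012640 = 1.2640%.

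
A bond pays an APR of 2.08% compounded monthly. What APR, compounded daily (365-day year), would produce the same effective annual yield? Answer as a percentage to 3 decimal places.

EAR = (1 + 0.0208/12)^12 − 1 = 0.020999.
Solve (1 + r/365)^365 = 1.020999: r/365 = 1.020999^(1/365) − 1 = 0.000057, so r = 0.020783 = 2.078%.

2.078%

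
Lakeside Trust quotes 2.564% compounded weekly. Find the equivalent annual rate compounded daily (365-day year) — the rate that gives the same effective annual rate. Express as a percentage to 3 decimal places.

2.563%

EAR = (1 + 0.02564/52)^52 − 1 = 0.025965.
Solve (1 + r/365)^365 = 1.025965: r/365 = 1.025965^(1/365) − 1 = 0.000070, so r = 0.025635 = 2.563%.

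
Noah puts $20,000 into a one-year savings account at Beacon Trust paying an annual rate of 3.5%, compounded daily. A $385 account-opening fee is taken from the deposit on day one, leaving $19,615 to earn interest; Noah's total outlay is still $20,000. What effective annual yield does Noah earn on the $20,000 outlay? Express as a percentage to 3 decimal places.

1.568%

Value after one year: 19,615 × (1 + 0.035/365)^365 = 19,615 × 1.035618 = $20,313.65.
Effective yield on the $20,000 outlay: 20,313.65 / 20,000 − 1 = 0.015682 = 1.568%.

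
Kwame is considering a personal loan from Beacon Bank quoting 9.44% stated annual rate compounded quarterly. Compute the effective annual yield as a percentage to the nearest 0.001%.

EAR = (1 + 0.0944/4)^4 − 1.
= 1.097795 − 1 = 9.779%.

9.779%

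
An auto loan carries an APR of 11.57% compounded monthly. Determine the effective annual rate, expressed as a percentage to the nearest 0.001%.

EAR = (1 + 0.1157/12)^12 − 1.
= (1 + 0.009642)^12 − 1 = 1.122037 − 1 = 12.204%.

12.204%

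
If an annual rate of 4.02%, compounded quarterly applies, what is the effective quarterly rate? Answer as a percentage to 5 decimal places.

1.00500%

With a nominal annual rate compounded quarterly, the periodic rate is the nominal rate divided by 4.
i = 0.0402 / 4 = 0.0100500 = 1.00500%.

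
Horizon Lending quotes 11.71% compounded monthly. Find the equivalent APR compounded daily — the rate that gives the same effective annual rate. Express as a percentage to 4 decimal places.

EAR = (1 + 0.1171/12)^12 − 1 = 0.123594.
Solve (1 + r/365)^365 = 1.123594: r/365 = 1.123594^(1/365) − 1 = 0.000319, so r = 0.116551 = 11.6551%.

11.6551%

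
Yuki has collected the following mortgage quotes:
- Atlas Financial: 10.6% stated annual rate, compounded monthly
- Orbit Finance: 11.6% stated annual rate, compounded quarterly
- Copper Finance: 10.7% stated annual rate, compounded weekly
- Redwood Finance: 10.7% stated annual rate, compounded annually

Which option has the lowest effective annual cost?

Atlas Financial: (1 + 0.106/12)^12 − 1 = 11.130%
Orbit Finance: (1 + 0.116/4)^4 − 1 = 12.114%
Copper Finance: (1 + 0.107/52)^52 − 1 = 11.281%
Redwood Finance: compounded annually, EAR = 10.700%
The lowest effective annual rate is Redwood Finance at 10.700%.

Redwood Finance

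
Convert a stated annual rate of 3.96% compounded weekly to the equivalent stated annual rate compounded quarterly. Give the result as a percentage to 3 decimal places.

3.978%

EAR = (1 + 0.0396/52)^52 − 1 = 0.040379.
Solve (1 + r/4)^4 = 1.040379: r/4 = 1.040379^(1/4) − 1 = 0.009945, so r = 0.039781 = 3.978%.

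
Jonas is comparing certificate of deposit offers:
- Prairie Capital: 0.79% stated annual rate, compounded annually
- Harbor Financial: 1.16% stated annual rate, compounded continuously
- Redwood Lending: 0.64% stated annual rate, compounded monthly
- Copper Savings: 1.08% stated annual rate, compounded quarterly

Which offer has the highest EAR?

Prairie Capital: compounded annually, EAR = 0.790%
Harbor Financial: e^0.0116 − 1 = 1.167%
Redwood Lending: (1 + 0.0064/12)^12 − 1 = 0.642%
Copper Savings: (1 + 0.0108/4)^4 − 1 = 1.084%
The highest effective annual rate is Harbor Financial at 1.167%.

Harbor Financial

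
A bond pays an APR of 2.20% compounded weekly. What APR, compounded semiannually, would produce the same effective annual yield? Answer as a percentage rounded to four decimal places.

EAR = (1 + 0.0220/52)^52 − 1 = 0.022239.
Solve (1 + r/2)^2 = 1.022239: r/2 = 1.022239^(1/2) − 1 = 0.011058, so r = 0.022117 = 2.2117%.

2.2117%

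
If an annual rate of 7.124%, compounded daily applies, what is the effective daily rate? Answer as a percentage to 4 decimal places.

With a nominal annual rate compounded daily, the periodic rate is the nominal rate divided by 365.
i = 0.07124 / 365 = 0.0001952 = 0.0195%.

0.0195%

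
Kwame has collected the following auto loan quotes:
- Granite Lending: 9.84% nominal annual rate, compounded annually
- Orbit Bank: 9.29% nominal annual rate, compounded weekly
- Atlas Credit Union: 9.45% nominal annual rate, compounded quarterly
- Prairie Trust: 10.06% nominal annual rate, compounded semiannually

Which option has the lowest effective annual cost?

Orbit Bank

Granite Lending: compounded annually, EAR = 9.840%
Orbit Bank: (1 + 0.0929/52)^52 − 1 = 9.726%
Atlas Credit Union: (1 + 0.0945/4)^4 − 1 = 9.790%
Prairie Trust: (1 + 0.1006/2)^2 − 1 = 10.313%
The lowest effective annual rate is Orbit Bank at 9.726%.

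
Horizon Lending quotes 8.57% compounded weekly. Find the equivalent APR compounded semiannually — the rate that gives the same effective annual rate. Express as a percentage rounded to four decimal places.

EAR = (1 + 0.0857/52)^52 − 1 = 0.089403.
Solve (1 + r/2)^2 = 1.089403: r/2 = 1.089403^(1/2) − 1 = 0.043745, so r = 0.087489 = 8.7489%.

8.7489%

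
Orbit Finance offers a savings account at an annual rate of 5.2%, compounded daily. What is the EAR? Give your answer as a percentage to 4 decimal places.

EAR = (1 + 0.052/365)^365 − 1.
= 1.053372 − 1 = 5.3372%.

5.3372%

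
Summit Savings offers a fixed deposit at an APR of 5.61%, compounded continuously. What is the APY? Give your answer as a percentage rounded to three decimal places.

5.770%

With continuous compounding, EAR = e^0.0561 − 1.
e^0.0561 = 1.057703, so EAR = 0.057703 = 5.770%.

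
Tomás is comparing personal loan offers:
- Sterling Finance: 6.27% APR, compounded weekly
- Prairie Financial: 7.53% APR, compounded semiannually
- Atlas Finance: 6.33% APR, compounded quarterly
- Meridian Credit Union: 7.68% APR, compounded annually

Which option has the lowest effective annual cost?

Sterling Finance: (1 + 0.0627/52)^52 − 1 = 6.467%
Prairie Financial: (1 + 0.0753/2)^2 − 1 = 7.672%
Atlas Finance: (1 + 0.0633/4)^4 − 1 = 6.482%
Meridian Credit Union: compounded annually, EAR = 7.680%
The lowest effective annual rate is Sterling Finance at 6.467%.

Sterling Finance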